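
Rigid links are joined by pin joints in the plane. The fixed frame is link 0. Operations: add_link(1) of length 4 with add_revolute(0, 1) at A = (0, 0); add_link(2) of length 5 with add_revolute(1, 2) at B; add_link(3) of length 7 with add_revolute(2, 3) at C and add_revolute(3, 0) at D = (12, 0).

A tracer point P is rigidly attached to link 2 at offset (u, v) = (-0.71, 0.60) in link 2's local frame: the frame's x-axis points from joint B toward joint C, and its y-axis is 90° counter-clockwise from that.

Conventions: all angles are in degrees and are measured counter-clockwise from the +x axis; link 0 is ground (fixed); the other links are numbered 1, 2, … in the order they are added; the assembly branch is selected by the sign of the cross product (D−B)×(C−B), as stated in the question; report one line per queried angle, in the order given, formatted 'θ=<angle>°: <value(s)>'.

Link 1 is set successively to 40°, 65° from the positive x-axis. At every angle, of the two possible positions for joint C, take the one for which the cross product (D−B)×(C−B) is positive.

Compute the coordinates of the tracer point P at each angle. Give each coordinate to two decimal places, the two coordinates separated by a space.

A=(0,0), D=(12.00,0)
θ=40°: B = A + 4.00·(cos40°, sin40°) = (3.0642, 2.5712)
θ=40°: |BD| = 9.2984
θ=40°: circle(B,5.00) ∩ circle(D,7.00): a=3.3586, h=3.7040
θ=40°:   candidates: C₊=(7.3161,5.2020) cross=34.441; C₋=(5.2676,-1.9171) cross=-34.441
θ=40°:   branch + wants cross > 0 → take C=(7.3161,5.2020) (cross=34.441)
θ=40°: ex = (C−B)/|BC| = (0.8504,0.5262); ey = (-0.5262,0.8504)
θ=40°: P = B + -0.71·ex + 0.60·ey = (2.1447,2.7078)
θ=65°: B = A + 4.00·(cos65°, sin65°) = (1.6905, 3.6252)
θ=65°: |BD| = 10.9283
θ=65°: circle(B,5.00) ∩ circle(D,7.00): a=4.3661, h=2.4366
θ=65°:   candidates: C₊=(6.6176,4.4755) cross=26.628; C₋=(5.0011,-0.1218) cross=-26.628
θ=65°:   branch + wants cross > 0 → take C=(6.6176,4.4755) (cross=26.628)
θ=65°: ex = (C−B)/|BC| = (0.9854,0.1701); ey = (-0.1701,0.9854)
θ=65°: P = B + -0.71·ex + 0.60·ey = (0.8888,4.0958)

θ=40°: 2.14 2.71
θ=65°: 0.89 4.10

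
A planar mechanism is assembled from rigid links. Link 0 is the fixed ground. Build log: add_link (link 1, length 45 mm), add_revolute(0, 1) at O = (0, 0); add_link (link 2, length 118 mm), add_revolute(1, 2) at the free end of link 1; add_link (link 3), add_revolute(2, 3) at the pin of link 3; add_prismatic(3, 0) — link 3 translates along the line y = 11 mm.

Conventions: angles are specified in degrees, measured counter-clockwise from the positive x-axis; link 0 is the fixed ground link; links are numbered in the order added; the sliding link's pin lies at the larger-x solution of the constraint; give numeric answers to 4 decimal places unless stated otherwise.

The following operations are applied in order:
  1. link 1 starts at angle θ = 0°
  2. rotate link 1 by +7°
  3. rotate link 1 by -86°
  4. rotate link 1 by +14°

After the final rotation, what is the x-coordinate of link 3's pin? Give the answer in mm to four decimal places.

geometry: r = 45 mm, L = 118 mm, e = 11 mm; θ starts at 0°
rotate link 1 by +7°: θ ← 0° +7° = 7°
rotate link 1 by -86°: θ ← 7° -86° = -79°
rotate link 1 by +14°: θ ← -79° +14° = -65°
crank pin P = (r cos θ, r sin θ) = (19.017822, -40.783850)
h = r sin θ − e = -40.783850 − 11 = -51.783850
x = r cos θ + √(L² − h²) = 19.017822 + 106.030339 = 125.048161

125.0482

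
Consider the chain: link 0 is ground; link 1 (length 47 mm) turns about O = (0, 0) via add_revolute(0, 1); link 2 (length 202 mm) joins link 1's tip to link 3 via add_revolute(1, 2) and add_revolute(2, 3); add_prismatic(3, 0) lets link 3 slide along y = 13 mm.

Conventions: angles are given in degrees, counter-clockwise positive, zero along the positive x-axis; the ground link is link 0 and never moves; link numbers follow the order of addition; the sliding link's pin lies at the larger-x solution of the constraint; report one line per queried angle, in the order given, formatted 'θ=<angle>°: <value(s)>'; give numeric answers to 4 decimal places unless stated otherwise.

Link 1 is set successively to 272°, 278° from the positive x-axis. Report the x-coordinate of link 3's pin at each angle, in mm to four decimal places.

geometry: r = 47 mm, L = 202 mm, e = 13 mm
θ=272°: crank pin P = (r cos θ, r sin θ) = (1.640276, -46.971369)
θ=272°: h = r sin θ − e = -46.971369 − 13 = -59.971369
θ=272°: x = r cos θ + √(L² − h²) = 1.640276 + 192.892288 = 194.532565
θ=278°: crank pin P = (r cos θ, r sin θ) = (6.541136, -46.542599)
θ=278°: h = r sin θ − e = -46.542599 − 13 = -59.542599
θ=278°: x = r cos θ + √(L² − h²) = 6.541136 + 193.025073 = 199.566209

θ=272°: 194.5326
θ=278°: 199.5662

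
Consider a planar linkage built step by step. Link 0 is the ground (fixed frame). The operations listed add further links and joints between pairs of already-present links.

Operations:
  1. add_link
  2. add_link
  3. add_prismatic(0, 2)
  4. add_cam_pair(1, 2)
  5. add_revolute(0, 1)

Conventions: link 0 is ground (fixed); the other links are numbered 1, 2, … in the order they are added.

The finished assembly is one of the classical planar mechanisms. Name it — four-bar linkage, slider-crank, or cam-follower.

links: 3 (incl. ground); joints: 1 revolute, 1 prismatic, 1 higher (cam) pair, forming one closed loop
3 links, revolute + prismatic + higher pair in one loop → cam-follower

cam-follower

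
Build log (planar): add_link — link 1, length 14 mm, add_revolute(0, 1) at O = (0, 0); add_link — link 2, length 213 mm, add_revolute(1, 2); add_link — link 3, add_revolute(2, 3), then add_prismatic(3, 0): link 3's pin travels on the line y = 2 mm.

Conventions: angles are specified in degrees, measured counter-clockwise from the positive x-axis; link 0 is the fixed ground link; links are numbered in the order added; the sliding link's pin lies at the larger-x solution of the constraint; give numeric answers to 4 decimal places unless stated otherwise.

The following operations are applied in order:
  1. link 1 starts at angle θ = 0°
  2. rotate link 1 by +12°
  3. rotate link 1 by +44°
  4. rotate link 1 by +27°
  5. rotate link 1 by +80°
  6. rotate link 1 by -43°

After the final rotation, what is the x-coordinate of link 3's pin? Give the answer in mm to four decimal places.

geometry: r = 14 mm, L = 213 mm, e = 2 mm; θ starts at 0°
rotate link 1 by +12°: θ ← 0° +12° = 12°
rotate link 1 by +44°: θ ← 12° +44° = 56°
rotate link 1 by +27°: θ ← 56° +27° = 83°
rotate link 1 by +80°: θ ← 83° +80° = 163°
rotate link 1 by -43°: θ ← 163° -43° = 120°
crank pin P = (r cos θ, r sin θ) = (-7.000000, 12.124356)
h = r sin θ − e = 12.124356 − 2 = 10.124356
x = r cos θ + √(L² − h²) = -7.000000 + 212.759248 = 205.759248

205.7592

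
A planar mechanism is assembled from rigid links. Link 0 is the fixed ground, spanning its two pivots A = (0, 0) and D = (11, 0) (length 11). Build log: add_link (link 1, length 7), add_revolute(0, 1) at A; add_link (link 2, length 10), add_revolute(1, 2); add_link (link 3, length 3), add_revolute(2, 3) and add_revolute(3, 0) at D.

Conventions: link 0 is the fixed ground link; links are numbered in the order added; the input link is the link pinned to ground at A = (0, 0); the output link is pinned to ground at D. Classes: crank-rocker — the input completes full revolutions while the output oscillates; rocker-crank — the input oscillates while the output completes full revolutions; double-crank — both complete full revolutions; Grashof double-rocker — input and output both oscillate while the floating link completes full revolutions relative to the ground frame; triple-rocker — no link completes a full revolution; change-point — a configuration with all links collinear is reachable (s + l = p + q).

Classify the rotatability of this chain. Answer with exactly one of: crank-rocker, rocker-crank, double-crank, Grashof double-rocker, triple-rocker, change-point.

lengths: ground=11, input=7, coupler=10, output=3
sorted: s=3 (shortest), l=11 (longest), p+q=17
s + l = 14 vs p + q = 17
s + l < p + q (Grashof) with shortest = output link → rocker-crank

rocker-crank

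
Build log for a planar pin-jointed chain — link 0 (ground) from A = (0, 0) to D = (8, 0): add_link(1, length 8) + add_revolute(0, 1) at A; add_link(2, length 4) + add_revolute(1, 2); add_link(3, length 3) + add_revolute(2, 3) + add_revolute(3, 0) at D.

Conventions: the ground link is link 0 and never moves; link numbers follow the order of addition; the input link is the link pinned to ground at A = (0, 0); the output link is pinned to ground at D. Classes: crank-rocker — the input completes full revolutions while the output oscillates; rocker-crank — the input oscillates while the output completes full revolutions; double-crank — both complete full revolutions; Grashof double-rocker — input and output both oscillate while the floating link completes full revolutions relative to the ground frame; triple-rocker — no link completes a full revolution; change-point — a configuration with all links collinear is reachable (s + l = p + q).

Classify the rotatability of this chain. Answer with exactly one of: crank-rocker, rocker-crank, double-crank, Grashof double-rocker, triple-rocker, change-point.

lengths: ground=8, input=8, coupler=4, output=3
sorted: s=3 (shortest), l=8 (longest), p+q=12
s + l = 11 vs p + q = 12
s + l < p + q (Grashof) with shortest = output link → rocker-crank

rocker-crank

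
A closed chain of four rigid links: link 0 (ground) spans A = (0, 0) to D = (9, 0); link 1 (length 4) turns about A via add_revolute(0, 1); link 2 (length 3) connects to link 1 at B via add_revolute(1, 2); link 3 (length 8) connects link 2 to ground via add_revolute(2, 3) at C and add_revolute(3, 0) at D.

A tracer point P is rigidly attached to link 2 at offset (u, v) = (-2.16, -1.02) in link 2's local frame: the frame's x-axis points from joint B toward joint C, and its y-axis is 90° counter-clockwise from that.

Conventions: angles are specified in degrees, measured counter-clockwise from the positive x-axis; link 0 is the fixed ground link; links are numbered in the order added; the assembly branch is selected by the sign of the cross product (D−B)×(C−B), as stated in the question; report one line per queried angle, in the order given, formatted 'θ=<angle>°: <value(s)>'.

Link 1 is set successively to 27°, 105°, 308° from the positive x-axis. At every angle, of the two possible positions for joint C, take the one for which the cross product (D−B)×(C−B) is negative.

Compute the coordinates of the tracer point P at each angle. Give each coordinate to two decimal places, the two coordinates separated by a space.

A=(0,0), D=(9.00,0)
θ=27°: B = A + 4.00·(cos27°, sin27°) = (3.5640, 1.8160)
θ=27°: |BD| = 5.7313
θ=27°: circle(B,3.00) ∩ circle(D,8.00): a=-1.9326, h=2.2946
θ=27°:   candidates: C₊=(2.4580,4.6047) cross=13.151; C₋=(1.0040,0.2520) cross=-13.151
θ=27°:   branch - wants cross < 0 → take C=(1.0040,0.2520) (cross=-13.151)
θ=27°: ex = (C−B)/|BC| = (-0.8534,-0.5213); ey = (0.5213,-0.8534)
θ=27°: P = B + -2.16·ex + -1.02·ey = (4.8755,3.8125)
θ=105°: B = A + 4.00·(cos105°, sin105°) = (-1.0353, 3.8637)
θ=105°: |BD| = 10.7534
θ=105°: circle(B,3.00) ∩ circle(D,8.00): a=2.8193, h=1.0253
θ=105°:   candidates: C₊=(1.9642,3.8076) cross=11.026; C₋=(1.2274,1.8939) cross=-11.026
θ=105°:   branch - wants cross < 0 → take C=(1.2274,1.8939) (cross=-11.026)
θ=105°: ex = (C−B)/|BC| = (0.7542,-0.6566); ey = (0.6566,0.7542)
θ=105°: P = B + -2.16·ex + -1.02·ey = (-3.3342,4.5127)
θ=308°: B = A + 4.00·(cos308°, sin308°) = (2.4626, -3.1520)
θ=308°: |BD| = 7.2576
θ=308°: circle(B,3.00) ∩ circle(D,8.00): a=-0.1604, h=2.9957
θ=308°:   candidates: C₊=(1.0171,-0.5233) cross=21.742; C₋=(3.6193,-5.9201) cross=-21.742
θ=308°:   branch - wants cross < 0 → take C=(3.6193,-5.9201) (cross=-21.742)
θ=308°: ex = (C−B)/|BC| = (0.3855,-0.9227); ey = (0.9227,0.3855)
θ=308°: P = B + -2.16·ex + -1.02·ey = (0.6887,-1.5523)

θ=27°: 4.88 3.81
θ=105°: -3.33 4.51
θ=308°: 0.69 -1.55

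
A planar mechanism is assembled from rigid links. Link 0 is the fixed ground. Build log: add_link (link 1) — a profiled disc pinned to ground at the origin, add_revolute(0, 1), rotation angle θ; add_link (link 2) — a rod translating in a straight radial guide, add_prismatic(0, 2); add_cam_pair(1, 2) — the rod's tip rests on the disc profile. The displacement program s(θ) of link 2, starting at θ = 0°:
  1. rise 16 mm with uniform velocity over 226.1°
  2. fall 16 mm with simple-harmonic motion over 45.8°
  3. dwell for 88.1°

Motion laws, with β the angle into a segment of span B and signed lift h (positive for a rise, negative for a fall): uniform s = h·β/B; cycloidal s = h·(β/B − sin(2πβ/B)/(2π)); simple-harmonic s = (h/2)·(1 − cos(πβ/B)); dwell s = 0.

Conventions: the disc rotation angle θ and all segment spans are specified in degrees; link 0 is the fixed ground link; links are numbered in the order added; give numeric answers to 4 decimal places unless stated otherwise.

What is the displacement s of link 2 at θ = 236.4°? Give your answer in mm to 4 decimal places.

seg 1 [0°–226.1°] uniform, h=16: full span → s += 16 → s = 16.0000
seg 2 [226.1°–271.9°] simple-harmonic, h=-16: θ=236.4° here. β=10.3, B=45.8. -16/2·(1 − cos(π·0.2249)) = -1.9150 → s = 14.0850

14.0850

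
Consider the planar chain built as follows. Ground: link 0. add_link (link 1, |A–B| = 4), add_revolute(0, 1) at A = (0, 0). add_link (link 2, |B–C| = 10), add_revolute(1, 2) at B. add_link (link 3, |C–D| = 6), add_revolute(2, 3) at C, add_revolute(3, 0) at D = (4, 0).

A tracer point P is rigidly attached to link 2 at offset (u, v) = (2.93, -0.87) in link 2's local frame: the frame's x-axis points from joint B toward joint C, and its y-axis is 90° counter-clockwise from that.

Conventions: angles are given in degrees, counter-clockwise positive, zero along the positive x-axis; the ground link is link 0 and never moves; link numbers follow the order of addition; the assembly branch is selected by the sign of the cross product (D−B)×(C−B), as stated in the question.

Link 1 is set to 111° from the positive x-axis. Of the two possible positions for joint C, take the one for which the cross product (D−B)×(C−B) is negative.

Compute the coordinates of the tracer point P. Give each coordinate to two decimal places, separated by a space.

A=(0,0), D=(4.00,0)
B = A + 4.00·(cos111°, sin111°) = (-1.4335, 3.7343)
|BD| = 6.5930
circle(B,10.00) ∩ circle(D,6.00): a=8.1501, h=5.7944
  candidates: C₊=(8.5653,3.8934) cross=38.203; C₋=(2.0013,-5.6573) cross=-38.203
  branch - wants cross < 0 → take C=(2.0013,-5.6573) (cross=-38.203)
ex = (C−B)/|BC| = (0.3435,-0.9392); ey = (0.9392,0.3435)
P = B + 2.93·ex + -0.87·ey = (-1.2442,0.6838)

-1.24 0.68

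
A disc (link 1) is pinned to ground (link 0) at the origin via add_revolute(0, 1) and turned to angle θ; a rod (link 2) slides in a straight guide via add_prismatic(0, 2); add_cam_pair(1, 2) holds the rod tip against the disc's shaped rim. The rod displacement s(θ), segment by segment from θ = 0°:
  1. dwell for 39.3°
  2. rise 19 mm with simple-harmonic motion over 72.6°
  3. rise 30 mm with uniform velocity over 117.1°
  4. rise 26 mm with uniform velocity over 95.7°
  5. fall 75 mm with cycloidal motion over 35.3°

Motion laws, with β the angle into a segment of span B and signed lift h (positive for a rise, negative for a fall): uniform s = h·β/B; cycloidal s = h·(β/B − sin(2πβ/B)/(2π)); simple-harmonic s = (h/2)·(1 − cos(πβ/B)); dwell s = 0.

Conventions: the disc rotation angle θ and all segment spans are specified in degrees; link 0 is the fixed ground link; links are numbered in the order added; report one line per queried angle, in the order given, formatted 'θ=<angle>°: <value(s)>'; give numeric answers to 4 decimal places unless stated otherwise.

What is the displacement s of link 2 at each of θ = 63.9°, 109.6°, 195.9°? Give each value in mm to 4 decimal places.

segment 1 (0° to 39.3°, dwell): s unchanged at 0.0000
θ = 63.9° falls in segment 2 (39.3° to 111.9°, simple-harmonic, h = 19): β = 63.9 − 39.3 = 24.6°, B = 72.6°; Δs = 19/2·(1 − cos(π·0.3388)) = 4.8931; s = 0.0000 + 4.8931 = 4.8931
θ = 109.6° falls in segment 2 (39.3° to 111.9°, simple-harmonic, h = 19): β = 109.6 − 39.3 = 70.3°, B = 72.6°; Δs = 19/2·(1 − cos(π·0.9683)) = 18.9530; s = 0.0000 + 18.9530 = 18.9530
segment 2 (39.3° to 111.9°, simple-harmonic, h = 19) is passed completely: s = 0.0000 + (19) = 19.0000
θ = 195.9° falls in segment 3 (111.9° to 229°, uniform, h = 30): β = 195.9 − 111.9 = 84°, B = 117.1°; Δs = 30·84/117.1 = 21.5201; s = 19.0000 + 21.5201 = 40.5201

θ=63.9°: 4.8931
θ=109.6°: 18.9530
θ=195.9°: 40.5201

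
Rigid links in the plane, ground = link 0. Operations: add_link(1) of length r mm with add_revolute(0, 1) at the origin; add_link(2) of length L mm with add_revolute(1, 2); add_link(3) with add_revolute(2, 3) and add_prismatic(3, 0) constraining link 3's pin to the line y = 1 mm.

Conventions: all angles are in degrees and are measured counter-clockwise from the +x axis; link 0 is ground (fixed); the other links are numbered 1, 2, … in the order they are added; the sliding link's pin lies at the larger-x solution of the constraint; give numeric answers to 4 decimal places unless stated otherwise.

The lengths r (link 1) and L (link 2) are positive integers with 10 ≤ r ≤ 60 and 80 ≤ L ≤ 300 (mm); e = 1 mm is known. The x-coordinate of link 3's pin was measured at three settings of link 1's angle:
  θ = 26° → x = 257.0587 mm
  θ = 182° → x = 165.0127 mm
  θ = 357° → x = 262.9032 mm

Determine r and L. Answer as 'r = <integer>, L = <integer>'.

constraint per measurement: (x − r cos θ)² + (r sin θ − e)² = L²
subtracting the θ₁ and θ₂ equations cancels the r² and L² terms:
r = (x₁² − x₂²) / (2[(x₁cos θ₁ + e sin θ₁) − (x₂cos θ₂ + e sin θ₂)]) = 49.0000 → r = 49
L² = (x₁ − r cos θ₁)² + (r sin θ₁ − e)² = 45796.0176 → L = 214.0000 → L = 214
check at θ₃=357°: x = 262.9032 (printed 262.9032) ✓

r = 49, L = 214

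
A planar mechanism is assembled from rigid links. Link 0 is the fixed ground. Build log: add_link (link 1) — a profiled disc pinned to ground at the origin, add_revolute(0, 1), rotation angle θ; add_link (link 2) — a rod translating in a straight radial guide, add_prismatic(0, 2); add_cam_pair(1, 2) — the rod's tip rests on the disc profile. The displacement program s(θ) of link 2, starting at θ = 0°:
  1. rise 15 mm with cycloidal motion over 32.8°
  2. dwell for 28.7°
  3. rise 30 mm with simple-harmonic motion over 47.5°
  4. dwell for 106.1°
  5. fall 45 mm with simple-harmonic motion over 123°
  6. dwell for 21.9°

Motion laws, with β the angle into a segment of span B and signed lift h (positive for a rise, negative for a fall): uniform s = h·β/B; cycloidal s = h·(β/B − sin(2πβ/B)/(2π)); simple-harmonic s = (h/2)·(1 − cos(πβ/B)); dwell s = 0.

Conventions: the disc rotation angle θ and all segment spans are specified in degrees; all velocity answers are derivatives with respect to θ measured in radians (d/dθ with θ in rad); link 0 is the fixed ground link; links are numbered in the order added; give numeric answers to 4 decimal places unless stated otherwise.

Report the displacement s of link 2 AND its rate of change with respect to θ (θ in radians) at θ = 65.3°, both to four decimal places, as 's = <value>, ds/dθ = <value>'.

seg 1 [0°–32.8°] cycloidal, h=15: full span → s += 15 → s = 15.0000
seg 2 [32.8°–61.5°] dwell: s stays 15.0000
seg 3 [61.5°–109°] simple-harmonic, h=30: θ=65.3° here. β=3.8, B=47.5. 30/2·(1 − cos(π·0.0800)) = 0.4713 → s = 15.4713
velocity in seg [61.5°–109°] (simple-harmonic), θ in radians: β = 3.8° = 0.0663 rad, B = 47.5° = 0.8290 rad; ds/dθ = (πh/(2B)) sin(πβ/B) = (π·30/(2·0.8290)) sin(π·0.0800) = 14.136057 mm/rad

s = 15.4713, ds/dθ = 14.1361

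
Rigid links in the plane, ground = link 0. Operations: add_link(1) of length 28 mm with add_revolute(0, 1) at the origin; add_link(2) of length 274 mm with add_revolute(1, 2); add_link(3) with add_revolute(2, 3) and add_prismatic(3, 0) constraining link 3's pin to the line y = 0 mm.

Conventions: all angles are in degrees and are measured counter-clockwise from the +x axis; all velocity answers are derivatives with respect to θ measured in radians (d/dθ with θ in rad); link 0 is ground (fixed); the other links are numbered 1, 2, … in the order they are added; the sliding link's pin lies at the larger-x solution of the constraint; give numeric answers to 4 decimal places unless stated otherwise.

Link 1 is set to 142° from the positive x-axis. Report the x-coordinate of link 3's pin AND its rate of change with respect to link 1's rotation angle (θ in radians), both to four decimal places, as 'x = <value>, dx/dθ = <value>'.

geometry: r = 28 mm, L = 274 mm, e = 0 mm
crank pin P = (r cos θ, r sin θ) = (-22.064301, 17.238521)
h = r sin θ − e = 17.238521 − 0 = 17.238521
x = r cos θ + √(L² − h²) = -22.064301 + 273.457187 = 251.392886
dx/dθ = −r sin θ − h·r cos θ/√(L² − h²) (θ in radians; h = 17.238521) = -15.847606

x = 251.3929, dx/dθ = -15.8476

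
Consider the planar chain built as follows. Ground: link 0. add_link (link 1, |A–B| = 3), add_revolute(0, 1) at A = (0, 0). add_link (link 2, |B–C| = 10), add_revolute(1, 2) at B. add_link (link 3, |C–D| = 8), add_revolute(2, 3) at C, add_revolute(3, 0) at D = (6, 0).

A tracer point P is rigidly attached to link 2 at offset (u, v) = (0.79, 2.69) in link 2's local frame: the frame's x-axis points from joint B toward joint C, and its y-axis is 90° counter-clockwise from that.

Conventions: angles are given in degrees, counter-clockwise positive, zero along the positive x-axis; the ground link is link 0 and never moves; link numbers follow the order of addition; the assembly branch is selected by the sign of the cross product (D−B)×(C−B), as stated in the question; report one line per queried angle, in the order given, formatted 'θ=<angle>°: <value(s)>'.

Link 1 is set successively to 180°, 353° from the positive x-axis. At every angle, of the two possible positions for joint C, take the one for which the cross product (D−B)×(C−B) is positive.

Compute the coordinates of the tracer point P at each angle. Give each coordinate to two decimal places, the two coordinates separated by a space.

A=(0,0), D=(6.00,0)
θ=180°: B = A + 3.00·(cos180°, sin180°) = (-3.0000, 0.0000)
θ=180°: |BD| = 9.0000
θ=180°: circle(B,10.00) ∩ circle(D,8.00): a=6.5000, h=7.5993
θ=180°:   candidates: C₊=(3.5000,7.5993) cross=68.394; C₋=(3.5000,-7.5993) cross=-68.394
θ=180°:   branch + wants cross > 0 → take C=(3.5000,7.5993) (cross=68.394)
θ=180°: ex = (C−B)/|BC| = (0.6500,0.7599); ey = (-0.7599,0.6500)
θ=180°: P = B + 0.79·ex + 2.69·ey = (-4.5307,2.3488)
θ=353°: B = A + 3.00·(cos353°, sin353°) = (2.9776, -0.3656)
θ=353°: |BD| = 3.0444
θ=353°: circle(B,10.00) ∩ circle(D,8.00): a=7.4347, h=6.6877
θ=353°:   candidates: C₊=(9.5554,7.1665) cross=20.360; C₋=(11.1617,-6.1120) cross=-20.360
θ=353°:   branch + wants cross > 0 → take C=(9.5554,7.1665) (cross=20.360)
θ=353°: ex = (C−B)/|BC| = (0.6578,0.7532); ey = (-0.7532,0.6578)
θ=353°: P = B + 0.79·ex + 2.69·ey = (1.4711,1.9988)

θ=180°: -4.53 2.35
θ=353°: 1.47 2.00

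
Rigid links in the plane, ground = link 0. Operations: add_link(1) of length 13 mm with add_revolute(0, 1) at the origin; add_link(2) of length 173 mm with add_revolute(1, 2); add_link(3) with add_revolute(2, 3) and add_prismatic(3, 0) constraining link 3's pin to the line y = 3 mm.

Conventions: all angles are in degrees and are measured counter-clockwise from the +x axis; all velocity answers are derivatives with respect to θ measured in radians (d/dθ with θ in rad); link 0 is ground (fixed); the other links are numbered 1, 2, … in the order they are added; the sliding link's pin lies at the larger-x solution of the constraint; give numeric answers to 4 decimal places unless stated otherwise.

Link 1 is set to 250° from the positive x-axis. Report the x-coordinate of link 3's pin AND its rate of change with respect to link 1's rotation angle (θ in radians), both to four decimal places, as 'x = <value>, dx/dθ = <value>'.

geometry: r = 13 mm, L = 173 mm, e = 3 mm
crank pin P = (r cos θ, r sin θ) = (-4.446262, -12.216004)
h = r sin θ − e = -12.216004 − 3 = -15.216004
x = r cos θ + √(L² − h²) = -4.446262 + 172.329548 = 167.883286
dx/dθ = −r sin θ − h·r cos θ/√(L² − h²) (θ in radians; h = -15.216004) = 11.823417

x = 167.8833, dx/dθ = 11.8234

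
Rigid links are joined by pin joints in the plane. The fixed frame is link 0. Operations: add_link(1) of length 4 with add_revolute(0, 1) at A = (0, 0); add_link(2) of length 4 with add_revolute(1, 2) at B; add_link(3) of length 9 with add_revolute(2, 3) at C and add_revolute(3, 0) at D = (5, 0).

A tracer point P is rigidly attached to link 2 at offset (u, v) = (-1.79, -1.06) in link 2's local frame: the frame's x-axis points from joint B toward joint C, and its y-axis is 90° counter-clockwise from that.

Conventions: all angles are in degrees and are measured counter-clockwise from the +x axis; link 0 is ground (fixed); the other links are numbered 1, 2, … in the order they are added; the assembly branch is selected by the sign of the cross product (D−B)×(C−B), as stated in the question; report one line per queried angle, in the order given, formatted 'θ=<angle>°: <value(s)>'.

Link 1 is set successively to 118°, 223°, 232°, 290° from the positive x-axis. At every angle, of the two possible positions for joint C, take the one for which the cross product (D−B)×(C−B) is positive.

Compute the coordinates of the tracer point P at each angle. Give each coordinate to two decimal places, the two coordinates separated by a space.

A=(0,0), D=(5.00,0)
θ=118°: B = A + 4.00·(cos118°, sin118°) = (-1.8779, 3.5318)
θ=118°: |BD| = 7.7317
θ=118°: circle(B,4.00) ∩ circle(D,9.00): a=-0.3376, h=3.9857
θ=118°:   candidates: C₊=(-0.3576,7.2316) cross=30.816; C₋=(-3.9989,0.1404) cross=-30.816
θ=118°:   branch + wants cross > 0 → take C=(-0.3576,7.2316) (cross=30.816)
θ=118°: ex = (C−B)/|BC| = (0.3801,0.9250); ey = (-0.9250,0.3801)
θ=118°: P = B + -1.79·ex + -1.06·ey = (-1.5778,1.4732)
θ=223°: B = A + 4.00·(cos223°, sin223°) = (-2.9254, -2.7280)
θ=223°: |BD| = 8.3818
θ=223°: circle(B,4.00) ∩ circle(D,9.00): a=0.3134, h=3.9877
θ=223°:   candidates: C₊=(-3.9269,1.1446) cross=33.424; C₋=(-1.3312,-6.3966) cross=-33.424
θ=223°:   branch + wants cross > 0 → take C=(-3.9269,1.1446) (cross=33.424)
θ=223°: ex = (C−B)/|BC| = (-0.2504,0.9681); ey = (-0.9681,-0.2504)
θ=223°: P = B + -1.79·ex + -1.06·ey = (-1.4510,-4.1956)
θ=232°: B = A + 4.00·(cos232°, sin232°) = (-2.4626, -3.1520)
θ=232°: |BD| = 8.1010
θ=232°: circle(B,4.00) ∩ circle(D,9.00): a=0.0387, h=3.9998
θ=232°:   candidates: C₊=(-3.9833,0.5476) cross=32.403; C₋=(-0.8707,-6.8216) cross=-32.403
θ=232°:   branch + wants cross > 0 → take C=(-3.9833,0.5476) (cross=32.403)
θ=232°: ex = (C−B)/|BC| = (-0.3802,0.9249); ey = (-0.9249,-0.3802)
θ=232°: P = B + -1.79·ex + -1.06·ey = (-0.8017,-4.4047)
θ=290°: B = A + 4.00·(cos290°, sin290°) = (1.3681, -3.7588)
θ=290°: |BD| = 5.2268
θ=290°: circle(B,4.00) ∩ circle(D,9.00): a=-3.6046, h=1.7340
θ=290°:   candidates: C₊=(-2.3837,-5.1460) cross=9.063; C₋=(0.1104,-7.5559) cross=-9.063
θ=290°:   branch + wants cross > 0 → take C=(-2.3837,-5.1460) (cross=9.063)
θ=290°: ex = (C−B)/|BC| = (-0.9379,-0.3468); ey = (0.3468,-0.9379)
θ=290°: P = B + -1.79·ex + -1.06·ey = (2.6794,-2.1438)

θ=118°: -1.58 1.47
θ=223°: -1.45 -4.20
θ=232°: -0.80 -4.40
θ=290°: 2.68 -2.14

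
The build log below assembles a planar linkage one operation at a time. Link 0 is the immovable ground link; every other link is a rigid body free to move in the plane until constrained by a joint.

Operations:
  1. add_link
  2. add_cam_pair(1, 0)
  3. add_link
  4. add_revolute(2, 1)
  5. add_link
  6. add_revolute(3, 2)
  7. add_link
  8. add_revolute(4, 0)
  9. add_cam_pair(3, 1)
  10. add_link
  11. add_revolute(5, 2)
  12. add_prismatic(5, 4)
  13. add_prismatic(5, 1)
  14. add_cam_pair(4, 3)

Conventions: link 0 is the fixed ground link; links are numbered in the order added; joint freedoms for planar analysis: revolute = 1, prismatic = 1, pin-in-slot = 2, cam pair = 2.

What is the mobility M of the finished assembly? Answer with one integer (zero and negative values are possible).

(L,J1,J2)=(1,0,0); link0 fixed
link1: (2,0,0)
C 1-0 [J2]: (2,0,1)
link2: (3,0,1)
R 2-1 [J1]: (3,1,1)
link3: (4,1,1)
R 3-2 [J1]: (4,2,1)
link4: (5,2,1)
R 4-0 [J1]: (5,3,1)
C 3-1 [J2]: (5,3,2)
link5: (6,3,2)
R 5-2 [J1]: (6,4,2)
P 5-4 [J1]: (6,5,2)
P 5-1 [J1]: (6,6,2)
C 4-3 [J2]: (6,6,3)
Grübler: 3·5 − 2·6 − 3 = 0

M = 0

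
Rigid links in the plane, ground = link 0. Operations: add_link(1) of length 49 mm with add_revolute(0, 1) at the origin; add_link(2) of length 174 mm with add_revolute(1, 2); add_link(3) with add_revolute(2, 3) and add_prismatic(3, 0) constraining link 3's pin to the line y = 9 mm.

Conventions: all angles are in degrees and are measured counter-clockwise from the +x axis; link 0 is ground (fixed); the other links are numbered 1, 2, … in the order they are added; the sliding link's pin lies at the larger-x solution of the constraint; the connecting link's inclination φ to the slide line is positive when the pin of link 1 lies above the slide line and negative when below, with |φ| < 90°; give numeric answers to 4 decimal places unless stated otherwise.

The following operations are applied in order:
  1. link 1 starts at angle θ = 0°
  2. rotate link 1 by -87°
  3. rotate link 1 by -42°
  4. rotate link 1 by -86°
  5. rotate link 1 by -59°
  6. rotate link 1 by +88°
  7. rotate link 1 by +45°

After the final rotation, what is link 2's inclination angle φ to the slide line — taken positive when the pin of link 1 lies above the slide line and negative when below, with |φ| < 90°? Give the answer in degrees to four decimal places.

geometry: r = 49 mm, L = 174 mm, e = 9 mm; θ starts at 0°
rotate link 1 by -87°: θ ← 0° -87° = -87°
rotate link 1 by -42°: θ ← -87° -42° = -129°
rotate link 1 by -86°: θ ← -129° -86° = -215°
rotate link 1 by -59°: θ ← -215° -59° = -274°
rotate link 1 by +88°: θ ← -274° +88° = -186°
rotate link 1 by +45°: θ ← -186° +45° = -141°
h = r sin θ − e = -30.836699 − 9 = -39.836699
sin φ = h / L = -39.836699 / 174 = -0.22894655
φ = arcsin(-0.22894655) = -13.235059°

-13.2351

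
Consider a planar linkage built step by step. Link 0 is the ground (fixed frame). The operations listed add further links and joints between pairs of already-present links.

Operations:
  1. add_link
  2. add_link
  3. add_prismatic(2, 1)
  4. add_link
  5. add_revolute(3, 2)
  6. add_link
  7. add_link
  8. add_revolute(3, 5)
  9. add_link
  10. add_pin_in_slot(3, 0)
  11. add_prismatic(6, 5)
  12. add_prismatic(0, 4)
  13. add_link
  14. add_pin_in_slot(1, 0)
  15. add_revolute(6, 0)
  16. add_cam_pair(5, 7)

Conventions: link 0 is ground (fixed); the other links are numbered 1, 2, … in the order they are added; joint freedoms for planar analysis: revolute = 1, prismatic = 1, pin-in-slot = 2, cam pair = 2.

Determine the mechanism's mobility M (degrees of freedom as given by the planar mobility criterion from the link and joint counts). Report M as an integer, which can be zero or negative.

L=1 J1=0 J2=0
add link → L=2 J1=0 J2=0
add link → L=3 J1=0 J2=0
P@2,1 dof=1 J1 → L=3 J1=1 J2=0
add link → L=4 J1=1 J2=0
R@3,2 dof=1 J1 → L=4 J1=2 J2=0
add link → L=5 J1=2 J2=0
add link → L=6 J1=2 J2=0
R@3,5 dof=1 J1 → L=6 J1=3 J2=0
add link → L=7 J1=3 J2=0
PS@3,0 dof=2 J2 → L=7 J1=3 J2=1
P@6,5 dof=1 J1 → L=7 J1=4 J2=1
P@0,4 dof=1 J1 → L=7 J1=5 J2=1
add link → L=8 J1=5 J2=1
PS@1,0 dof=2 J2 → L=8 J1=5 J2=2
R@6,0 dof=1 J1 → L=8 J1=6 J2=2
C@5,7 dof=2 J2 → L=8 J1=6 J2=3
M=3(L−1)−2J1−J2=3·7−2·6−3=6

M = 6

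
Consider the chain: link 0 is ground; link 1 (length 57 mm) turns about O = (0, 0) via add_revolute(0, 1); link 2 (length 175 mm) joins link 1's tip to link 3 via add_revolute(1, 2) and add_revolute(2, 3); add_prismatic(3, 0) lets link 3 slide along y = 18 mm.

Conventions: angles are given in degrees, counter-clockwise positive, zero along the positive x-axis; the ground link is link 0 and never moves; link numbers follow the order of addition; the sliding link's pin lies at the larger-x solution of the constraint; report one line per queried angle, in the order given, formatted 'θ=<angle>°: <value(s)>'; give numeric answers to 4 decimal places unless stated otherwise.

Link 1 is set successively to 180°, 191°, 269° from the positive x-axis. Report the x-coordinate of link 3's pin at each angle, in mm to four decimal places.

geometry: r = 57 mm, L = 175 mm, e = 18 mm
θ=180°: crank pin P = (r cos θ, r sin θ) = (-57.000000, 0.000000)
θ=180°: h = r sin θ − e = 0.000000 − 18 = -18.000000
θ=180°: x = r cos θ + √(L² − h²) = -57.000000 + 174.071824 = 117.071824
θ=191°: crank pin P = (r cos θ, r sin θ) = (-55.952749, -10.876113)
θ=191°: h = r sin θ − e = -10.876113 − 18 = -28.876113
θ=191°: x = r cos θ + √(L² − h²) = -55.952749 + 172.601188 = 116.648439
θ=269°: crank pin P = (r cos θ, r sin θ) = (-0.994787, -56.991319)
θ=269°: h = r sin θ − e = -56.991319 − 18 = -74.991319
θ=269°: x = r cos θ + √(L² − h²) = -0.994787 + 158.118001 = 157.123213

θ=180°: 117.0718
θ=191°: 116.6484
θ=269°: 157.1232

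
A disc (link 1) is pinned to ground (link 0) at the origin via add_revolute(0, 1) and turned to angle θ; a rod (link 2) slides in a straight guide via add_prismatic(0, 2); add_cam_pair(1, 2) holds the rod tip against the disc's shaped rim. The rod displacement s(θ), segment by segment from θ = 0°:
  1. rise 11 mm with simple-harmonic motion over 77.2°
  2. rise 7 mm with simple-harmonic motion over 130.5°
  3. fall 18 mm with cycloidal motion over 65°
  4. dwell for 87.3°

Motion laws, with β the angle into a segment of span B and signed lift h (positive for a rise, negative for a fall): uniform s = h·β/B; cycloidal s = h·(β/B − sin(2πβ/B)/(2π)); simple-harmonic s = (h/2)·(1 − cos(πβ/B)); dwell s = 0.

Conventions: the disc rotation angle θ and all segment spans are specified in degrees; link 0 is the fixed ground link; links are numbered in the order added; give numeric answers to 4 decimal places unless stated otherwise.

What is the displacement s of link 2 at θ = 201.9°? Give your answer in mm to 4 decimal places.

segment 1 (0° to 77.2°, simple-harmonic, h = 11) is passed completely: s = 0.0000 + (11) = 11.0000
θ = 201.9° falls in segment 2 (77.2° to 207.7°, simple-harmonic, h = 7): β = 201.9 − 77.2 = 124.7°, B = 130.5°; Δs = 7/2·(1 − cos(π·0.9556)) = 6.9659; s = 11.0000 + 6.9659 = 17.9659

17.9659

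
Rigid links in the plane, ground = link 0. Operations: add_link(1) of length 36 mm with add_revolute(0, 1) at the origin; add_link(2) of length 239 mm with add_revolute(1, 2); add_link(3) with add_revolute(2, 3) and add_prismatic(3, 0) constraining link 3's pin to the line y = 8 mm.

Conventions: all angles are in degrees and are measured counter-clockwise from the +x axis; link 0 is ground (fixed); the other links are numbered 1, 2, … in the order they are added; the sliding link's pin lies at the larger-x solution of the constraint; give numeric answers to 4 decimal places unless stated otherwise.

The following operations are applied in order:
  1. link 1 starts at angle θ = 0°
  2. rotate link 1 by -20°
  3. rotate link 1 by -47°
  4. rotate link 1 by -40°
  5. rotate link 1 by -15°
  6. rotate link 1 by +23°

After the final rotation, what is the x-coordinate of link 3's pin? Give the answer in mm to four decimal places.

geometry: r = 36 mm, L = 239 mm, e = 8 mm; θ starts at 0°
rotate link 1 by -20°: θ ← 0° -20° = -20°
rotate link 1 by -47°: θ ← -20° -47° = -67°
rotate link 1 by -40°: θ ← -67° -40° = -107°
rotate link 1 by -15°: θ ← -107° -15° = -122°
rotate link 1 by +23°: θ ← -122° +23° = -99°
crank pin P = (r cos θ, r sin θ) = (-5.631641, -35.556780)
h = r sin θ − e = -35.556780 − 8 = -43.556780
x = r cos θ + √(L² − h²) = -5.631641 + 234.997461 = 229.365821

229.3658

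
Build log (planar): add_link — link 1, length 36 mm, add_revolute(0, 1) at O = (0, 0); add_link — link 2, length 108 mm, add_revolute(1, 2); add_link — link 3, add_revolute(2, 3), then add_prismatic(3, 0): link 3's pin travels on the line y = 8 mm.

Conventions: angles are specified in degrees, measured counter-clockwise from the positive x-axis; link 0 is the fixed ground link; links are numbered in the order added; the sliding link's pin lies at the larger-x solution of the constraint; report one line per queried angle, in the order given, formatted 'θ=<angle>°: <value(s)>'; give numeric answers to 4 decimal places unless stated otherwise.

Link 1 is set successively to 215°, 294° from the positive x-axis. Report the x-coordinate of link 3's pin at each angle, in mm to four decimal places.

geometry: r = 36 mm, L = 108 mm, e = 8 mm
θ=215°: crank pin P = (r cos θ, r sin θ) = (-29.489474, -20.648752)
θ=215°: h = r sin θ − e = -20.648752 − 8 = -28.648752
θ=215°: x = r cos θ + √(L² − h²) = -29.489474 + 104.130923 = 74.641449
θ=294°: crank pin P = (r cos θ, r sin θ) = (14.642519, -32.887636)
θ=294°: h = r sin θ − e = -32.887636 − 8 = -40.887636
θ=294°: x = r cos θ + √(L² − h²) = 14.642519 + 99.960998 = 114.603517

θ=215°: 74.6414
θ=294°: 114.6035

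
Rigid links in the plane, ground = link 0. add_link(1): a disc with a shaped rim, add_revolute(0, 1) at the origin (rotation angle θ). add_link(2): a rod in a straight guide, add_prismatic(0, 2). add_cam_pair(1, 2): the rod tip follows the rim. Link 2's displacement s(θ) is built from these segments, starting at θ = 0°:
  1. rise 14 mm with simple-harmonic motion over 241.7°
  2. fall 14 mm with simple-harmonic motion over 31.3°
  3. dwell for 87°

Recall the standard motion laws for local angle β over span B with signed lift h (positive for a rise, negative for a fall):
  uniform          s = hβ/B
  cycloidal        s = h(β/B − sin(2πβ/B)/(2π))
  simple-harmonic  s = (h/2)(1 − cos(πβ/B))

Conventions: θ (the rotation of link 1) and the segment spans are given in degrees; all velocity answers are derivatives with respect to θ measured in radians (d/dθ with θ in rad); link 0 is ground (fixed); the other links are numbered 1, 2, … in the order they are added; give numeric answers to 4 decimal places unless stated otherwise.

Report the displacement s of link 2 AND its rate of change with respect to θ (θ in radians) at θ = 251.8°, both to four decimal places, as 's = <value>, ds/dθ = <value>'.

segment 1 (0° to 241.7°, simple-harmonic, h = 14) is passed completely: s = 0.0000 + (14) = 14.0000
θ = 251.8° falls in segment 2 (241.7° to 273°, simple-harmonic, h = -14): β = 251.8 − 241.7 = 10.1°, B = 31.3°; Δs = -14/2·(1 − cos(π·0.3227)) = -3.2992; s = 14.0000 − 3.2992 = 10.7008
velocity in seg [241.7°–273°] (simple-harmonic), θ in radians: β = 10.1° = 0.1763 rad, B = 31.3° = 0.5463 rad; ds/dθ = (πh/(2B)) sin(πβ/B) = (π·(-14)/(2·0.5463)) sin(π·0.3227) = -34.169569 mm/rad

s = 10.7008, ds/dθ = -34.1696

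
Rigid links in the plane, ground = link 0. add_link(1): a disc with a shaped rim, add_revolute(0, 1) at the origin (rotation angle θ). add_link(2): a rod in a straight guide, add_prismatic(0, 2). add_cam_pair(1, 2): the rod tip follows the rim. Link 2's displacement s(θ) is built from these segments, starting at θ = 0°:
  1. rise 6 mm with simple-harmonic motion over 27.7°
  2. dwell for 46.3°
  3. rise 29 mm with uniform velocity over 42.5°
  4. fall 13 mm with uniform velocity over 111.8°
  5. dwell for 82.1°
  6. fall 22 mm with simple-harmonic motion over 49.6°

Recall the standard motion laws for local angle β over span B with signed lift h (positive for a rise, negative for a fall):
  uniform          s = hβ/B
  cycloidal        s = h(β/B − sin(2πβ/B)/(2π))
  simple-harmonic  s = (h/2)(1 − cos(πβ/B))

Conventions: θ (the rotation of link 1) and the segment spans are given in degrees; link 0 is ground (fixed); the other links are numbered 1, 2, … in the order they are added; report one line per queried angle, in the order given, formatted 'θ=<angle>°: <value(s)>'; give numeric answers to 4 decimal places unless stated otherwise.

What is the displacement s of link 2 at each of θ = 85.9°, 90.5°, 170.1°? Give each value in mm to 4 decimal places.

segment 1 (0° to 27.7°, simple-harmonic, h = 6) is passed completely: s = 0.0000 + (6) = 6.0000
segment 2 (27.7° to 74°, dwell): s unchanged at 6.0000
θ = 85.9° falls in segment 3 (74° to 116.5°, uniform, h = 29): β = 85.9 − 74 = 11.9°, B = 42.5°; Δs = 29·11.9/42.5 = 8.1200; s = 6.0000 + 8.1200 = 14.1200
θ = 90.5° falls in segment 3 (74° to 116.5°, uniform, h = 29): β = 90.5 − 74 = 16.5°, B = 42.5°; Δs = 29·16.5/42.5 = 11.2588; s = 6.0000 + 11.2588 = 17.2588
segment 3 (74° to 116.5°, uniform, h = 29) is passed completely: s = 6.0000 + (29) = 35.0000
θ = 170.1° falls in segment 4 (116.5° to 228.3°, uniform, h = -13): β = 170.1 − 116.5 = 53.6°, B = 111.8°; Δs = -13·53.6/111.8 = -6.2326; s = 35.0000 − 6.2326 = 28.7674

θ=85.9°: 14.1200
θ=90.5°: 17.2588
θ=170.1°: 28.7674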